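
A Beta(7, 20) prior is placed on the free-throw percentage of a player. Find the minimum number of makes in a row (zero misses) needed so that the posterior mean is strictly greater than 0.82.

k = 85

After k makes and 0 misses the posterior is Beta(7+k, 20), with mean (7+k)/(7+20+k).
Set (7+k)/(27+k) > 0.82 and solve: k > (0.82·27 − 7)/(1 − 0.82) = 84.111.
The smallest integer exceeding 84.111 is 85, and checking k=85: (92)/(112) = 0.8214 > 0.82.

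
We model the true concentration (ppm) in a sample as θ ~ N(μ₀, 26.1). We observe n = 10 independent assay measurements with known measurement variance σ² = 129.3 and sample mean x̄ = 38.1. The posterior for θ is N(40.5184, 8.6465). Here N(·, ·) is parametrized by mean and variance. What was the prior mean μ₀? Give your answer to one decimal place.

The posterior mean is a precision-weighted average: μ_n = (τ₀μ₀ + τ_data·x̄)/(τ₀+τ_data), with τ₀=1/σ₀² and τ_data=n/σ².
Here τ₀ = 1/26.1 = 0.038314 and τ_data = 10/129.3 = 0.077340, so τ_n = 0.115654.
Rearranging for μ₀: μ₀ = (μ_n·τ_n − τ_data·x̄)/τ₀ = (40.5184·0.115654 − 0.077340·38.1) / 0.038314 = 1.739461/0.038314 ≈ 45.4.

μ₀ = 45.4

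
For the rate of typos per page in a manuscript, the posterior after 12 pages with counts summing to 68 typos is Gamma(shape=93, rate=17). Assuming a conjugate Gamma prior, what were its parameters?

Gamma(shape=25, rate=5)

Gamma–Poisson conjugacy: posterior shape = α + Σxᵢ, posterior rate = β + n.
So α = 93 − 68 = 25 and β = 17 − 12 = 5.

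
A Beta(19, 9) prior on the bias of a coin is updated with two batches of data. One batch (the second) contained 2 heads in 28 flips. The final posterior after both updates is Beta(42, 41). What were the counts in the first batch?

Sequential conjugate updates are equivalent to a single update on the pooled data, so total successes = posterior α − prior α and total failures = posterior β − prior β.
Total across both batches: 42−19=23 heads, 41−9=32 tails.
Subtract the second batch: 23−2=21 heads and 32−26=6 tails.

21 heads and 6 tails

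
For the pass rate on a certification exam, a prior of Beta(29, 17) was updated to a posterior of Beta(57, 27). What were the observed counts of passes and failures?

28 passes and 10 failures

Under Beta–binomial conjugacy the posterior parameters are (a+s, b+f).
So s = 57 − 29 = 28 and f = 27 − 17 = 10.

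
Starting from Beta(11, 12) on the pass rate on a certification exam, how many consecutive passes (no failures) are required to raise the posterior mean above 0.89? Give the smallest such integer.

After k passes and 0 failures the posterior is Beta(11+k, 12), with mean (11+k)/(11+12+k).
Set (11+k)/(23+k) > 0.89 and solve: k > (0.89·23 − 11)/(1 − 0.89) = 86.091.
The smallest integer exceeding 86.091 is 87.

k = 87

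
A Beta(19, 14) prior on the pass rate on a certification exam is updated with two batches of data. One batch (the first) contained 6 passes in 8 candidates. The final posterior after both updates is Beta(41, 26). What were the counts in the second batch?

16 passes and 10 failures

Sequential conjugate updates are equivalent to a single update on the pooled data, so total successes = posterior α − prior α and total failures = posterior β − prior β.
Total across both batches: 41−19=22 passes, 26−14=12 failures.
Subtract the first batch: 22−6=16 passes and 12−2=10 failures.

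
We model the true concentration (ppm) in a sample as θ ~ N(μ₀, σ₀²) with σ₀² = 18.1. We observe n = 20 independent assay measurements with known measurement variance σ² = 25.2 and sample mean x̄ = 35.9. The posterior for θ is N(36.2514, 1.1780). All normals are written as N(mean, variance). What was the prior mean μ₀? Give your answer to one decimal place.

μ₀ = 41.3

With known observation variance, the Normal–Normal posterior has precision τ_n = τ₀ + n/σ² and mean μ_n = (τ₀μ₀ + (n/σ²)x̄)/τ_n.
Here τ₀ = 1/18.1 = 0.055249 and τ_data = 20/25.2 = 0.793651, so τ_n = 0.848900.
Rearranging for μ₀: μ₀ = (μ_n·τ_n − τ_data·x̄)/τ₀ = (36.2514·0.848900 − 0.793651·35.9) / 0.055249 = 2.281743/0.055249 ≈ 41.3.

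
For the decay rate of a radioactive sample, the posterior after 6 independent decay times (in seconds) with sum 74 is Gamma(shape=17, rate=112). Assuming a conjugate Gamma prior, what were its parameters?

Gamma(shape=11, rate=38)

For an exponential likelihood with a Gamma(α, β) prior on the rate, n observations with total T give posterior Gamma(α+n, β+T).
So α = 17 − 6 = 11 and β = 112 − 74 = 38.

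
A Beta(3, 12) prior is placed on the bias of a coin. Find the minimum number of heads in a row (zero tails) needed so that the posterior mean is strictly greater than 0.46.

After k heads and 0 tails the posterior is Beta(3+k, 12), with mean (3+k)/(3+12+k).
Set (3+k)/(15+k) > 0.46 and solve: k > (0.46·15 − 3)/(1 − 0.46) = 7.222.
The smallest integer exceeding 7.222 is 8.

k = 8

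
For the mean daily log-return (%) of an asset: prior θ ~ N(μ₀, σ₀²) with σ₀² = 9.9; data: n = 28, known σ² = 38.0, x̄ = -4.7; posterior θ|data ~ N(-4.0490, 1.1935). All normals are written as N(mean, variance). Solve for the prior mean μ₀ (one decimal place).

The posterior mean is a precision-weighted average: μ_n = (τ₀μ₀ + τ_data·x̄)/(τ₀+τ_data), with τ₀=1/σ₀² and τ_data=n/σ².
Here τ₀ = 1/9.9 = 0.101010 and τ_data = 28/38.0 = 0.736842, so τ_n = 0.837852.
Rearranging for μ₀: μ₀ = (μ_n·τ_n − τ_data·x̄)/τ₀ = (-4.0490·0.837852 − 0.736842·-4.7) / 0.101010 = 0.070695/0.101010 ≈ 0.7.

μ₀ = 0.7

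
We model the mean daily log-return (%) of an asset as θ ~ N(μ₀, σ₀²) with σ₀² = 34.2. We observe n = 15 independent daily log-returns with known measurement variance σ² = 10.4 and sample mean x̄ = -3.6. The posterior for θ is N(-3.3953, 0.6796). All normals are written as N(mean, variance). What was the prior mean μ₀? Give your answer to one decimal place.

With known observation variance, the Normal–Normal posterior has precision τ_n = τ₀ + n/σ² and mean μ_n = (τ₀μ₀ + (n/σ²)x̄)/τ_n.
Here τ₀ = 1/34.2 = 0.029240 and τ_data = 15/10.4 = 1.442308, so τ_n = 1.471548.
Rearranging for μ₀: μ₀ = (μ_n·τ_n − τ_data·x̄)/τ₀ = (-3.3953·1.471548 − 1.442308·-3.6) / 0.029240 = 0.195962/0.029240 ≈ 6.7.

μ₀ = 6.7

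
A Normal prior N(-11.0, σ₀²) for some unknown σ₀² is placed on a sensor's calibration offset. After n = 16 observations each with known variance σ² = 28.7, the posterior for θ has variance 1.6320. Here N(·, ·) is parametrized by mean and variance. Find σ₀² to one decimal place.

For the Normal–Normal model with known σ², precisions add: τ_n = τ₀ + n/σ².
So 1/σ₀² = 1/1.6320 − 16/28.7 = 0.612745 − 0.557491 = 0.055254.
Hence σ₀² = 1/0.055254 ≈ 18.1.

σ₀² = 18.1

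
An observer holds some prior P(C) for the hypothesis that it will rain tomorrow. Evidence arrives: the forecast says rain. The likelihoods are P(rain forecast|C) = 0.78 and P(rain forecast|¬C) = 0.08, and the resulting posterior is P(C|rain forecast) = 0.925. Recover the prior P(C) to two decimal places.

In odds form, posterior odds = prior odds × likelihood ratio, so prior odds = posterior odds ÷ LR.
Posterior odds = 0.925/(1−0.925) = 12.3333. LR = 0.78/0.08 = 9.7500.
Prior odds = 12.3333/9.7500 = 1.2650, so P(C) = 1.2650/(1+1.2650) ≈ 0.56.

P(C) = 0.56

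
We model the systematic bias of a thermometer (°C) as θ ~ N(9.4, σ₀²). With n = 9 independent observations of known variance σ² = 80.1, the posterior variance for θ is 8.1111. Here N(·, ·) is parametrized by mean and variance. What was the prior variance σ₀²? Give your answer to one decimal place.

For the Normal–Normal model with known σ², precisions add: τ_n = τ₀ + n/σ².
So 1/σ₀² = 1/8.1111 − 9/80.1 = 0.123288 − 0.112360 = 0.010928.
Hence σ₀² = 1/0.010928 ≈ 91.5.

σ₀² = 91.5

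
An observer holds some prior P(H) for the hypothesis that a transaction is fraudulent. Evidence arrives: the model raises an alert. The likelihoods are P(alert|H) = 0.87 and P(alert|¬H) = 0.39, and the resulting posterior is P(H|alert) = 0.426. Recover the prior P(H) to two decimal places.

In odds form, posterior odds = prior odds × likelihood ratio, so prior odds = posterior odds ÷ LR.
Posterior odds = 0.426/(1−0.426) = 0.7422. LR = 0.87/0.39 = 2.2308.
Prior odds = 0.7422/2.2308 = 0.3327, so P(H) = 0.3327/(1+0.3327) ≈ 0.25.

P(H) = 0.25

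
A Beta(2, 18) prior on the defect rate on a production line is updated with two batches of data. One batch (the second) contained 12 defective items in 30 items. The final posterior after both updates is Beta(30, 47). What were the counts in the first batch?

Because Beta–binomial updating is additive in the counts, the combined data contributed (α_post−α_prior, β_post−β_prior) successes and failures.
Total across both batches: 30−2=28 defective items, 47−18=29 good items.
Subtract the second batch: 28−12=16 defective items and 29−18=11 good items.

16 defective items and 11 good items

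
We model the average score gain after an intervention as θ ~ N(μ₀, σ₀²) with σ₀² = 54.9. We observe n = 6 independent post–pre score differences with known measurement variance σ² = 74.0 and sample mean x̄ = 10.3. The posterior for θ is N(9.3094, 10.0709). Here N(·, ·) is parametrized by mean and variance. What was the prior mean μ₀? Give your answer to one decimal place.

μ₀ = 4.9

With known observation variance, the Normal–Normal posterior has precision τ_n = τ₀ + n/σ² and mean μ_n = (τ₀μ₀ + (n/σ²)x̄)/τ_n.
Here τ₀ = 1/54.9 = 0.018215 and τ_data = 6/74.0 = 0.081081, so τ_n = 0.099296.
Rearranging for μ₀: μ₀ = (μ_n·τ_n − τ_data·x̄)/τ₀ = (9.3094·0.099296 − 0.081081·10.3) / 0.018215 = 0.089252/0.018215 ≈ 4.9.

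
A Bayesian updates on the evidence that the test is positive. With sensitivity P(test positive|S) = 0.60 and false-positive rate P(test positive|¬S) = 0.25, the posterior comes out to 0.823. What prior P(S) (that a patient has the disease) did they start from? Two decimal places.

Bayes' rule in odds form gives O(S|E) = O(S)·[P(E|S)/P(E|¬S)], hence O(S) = O(S|E)/LR.
Posterior odds = 0.823/(1−0.823) = 4.6497. LR = 0.60/0.25 = 2.4000.
Prior odds = 4.6497/2.4000 = 1.9374, so P(S) = 1.9374/(1+1.9374) ≈ 0.66.

P(S) = 0.66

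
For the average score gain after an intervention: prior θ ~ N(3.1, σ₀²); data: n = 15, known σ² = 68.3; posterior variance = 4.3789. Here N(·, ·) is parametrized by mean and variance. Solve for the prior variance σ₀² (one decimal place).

Posterior precision equals prior precision plus data precision: 1/σ_n² = 1/σ₀² + n/σ².
So 1/σ₀² = 1/4.3789 − 15/68.3 = 0.228368 − 0.219619 = 0.008749.
Hence σ₀² = 1/0.008749 ≈ 114.3.

σ₀² = 114.3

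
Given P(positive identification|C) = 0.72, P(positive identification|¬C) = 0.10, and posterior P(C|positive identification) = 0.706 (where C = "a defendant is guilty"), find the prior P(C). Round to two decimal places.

P(C) = 0.25

In odds form, posterior odds = prior odds × likelihood ratio, so prior odds = posterior odds ÷ LR.
Posterior odds = 0.706/(1−0.706) = 2.4014. LR = 0.72/0.10 = 7.2000.
Prior odds = 2.4014/7.2000 = 0.3335, so P(C) = 0.3335/(1+0.3335) ≈ 0.25.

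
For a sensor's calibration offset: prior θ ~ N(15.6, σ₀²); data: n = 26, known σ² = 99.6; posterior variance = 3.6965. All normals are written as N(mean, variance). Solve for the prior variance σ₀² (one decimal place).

σ₀² = 105.5

For the Normal–Normal model with known σ², precisions add: τ_n = τ₀ + n/σ².
So 1/σ₀² = 1/3.6965 − 26/99.6 = 0.270526 − 0.261044 = 0.009482.
Hence σ₀² = 1/0.009482 ≈ 105.5.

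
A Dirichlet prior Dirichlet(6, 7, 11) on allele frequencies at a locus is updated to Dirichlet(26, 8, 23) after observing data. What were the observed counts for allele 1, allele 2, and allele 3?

For a Dirichlet(α) prior with multinomial counts c, the posterior is Dirichlet(α + c) componentwise.
Counts are posterior − prior componentwise: 26−6=20, 8−7=1, 23−11=12.

counts (20, 1, 12)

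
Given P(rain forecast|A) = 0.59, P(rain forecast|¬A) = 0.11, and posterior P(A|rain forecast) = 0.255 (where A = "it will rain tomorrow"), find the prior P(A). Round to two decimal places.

In odds form, posterior odds = prior odds × likelihood ratio, so prior odds = posterior odds ÷ LR.
Posterior odds = 0.255/(1−0.255) = 0.3423. LR = 0.59/0.11 = 5.3636.
Prior odds = 0.3423/5.3636 = 0.0638, so P(A) = 0.0638/(1+0.0638) ≈ 0.06.

P(A) = 0.06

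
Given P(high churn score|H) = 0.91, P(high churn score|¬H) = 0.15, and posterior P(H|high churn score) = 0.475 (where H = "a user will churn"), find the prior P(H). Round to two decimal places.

Bayes' rule in odds form gives O(H|E) = O(H)·[P(E|H)/P(E|¬H)], hence O(H) = O(H|E)/LR.
Posterior odds = 0.475/(1−0.475) = 0.9048. LR = 0.91/0.15 = 6.0667.
Prior odds = 0.9048/6.0667 = 0.1491, so P(H) = 0.1491/(1+0.1491) ≈ 0.13.

P(H) = 0.13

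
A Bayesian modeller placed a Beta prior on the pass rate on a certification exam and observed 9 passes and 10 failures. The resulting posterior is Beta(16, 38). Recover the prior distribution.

Beta is conjugate to the binomial likelihood: posterior = Beta(α+s, β+f).
So α = 16 − 9 = 7 and β = 38 − 10 = 28.

Beta(7, 28)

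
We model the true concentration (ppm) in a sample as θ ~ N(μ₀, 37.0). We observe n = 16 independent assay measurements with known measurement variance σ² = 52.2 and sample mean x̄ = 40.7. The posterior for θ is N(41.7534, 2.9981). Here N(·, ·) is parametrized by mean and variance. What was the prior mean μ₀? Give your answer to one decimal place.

μ₀ = 53.7

With known observation variance, the Normal–Normal posterior has precision τ_n = τ₀ + n/σ² and mean μ_n = (τ₀μ₀ + (n/σ²)x̄)/τ_n.
Here τ₀ = 1/37.0 = 0.027027 and τ_data = 16/52.2 = 0.306513, so τ_n = 0.333540.
Rearranging for μ₀: μ₀ = (μ_n·τ_n − τ_data·x̄)/τ₀ = (41.7534·0.333540 − 0.306513·40.7) / 0.027027 = 1.451350/0.027027 ≈ 53.7.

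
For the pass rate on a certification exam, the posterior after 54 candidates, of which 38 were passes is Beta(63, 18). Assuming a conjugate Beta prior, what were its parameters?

Beta(25, 2)

Under Beta–binomial conjugacy the posterior parameters are (a+s, b+f).
Subtract the data counts: 63−38=25, 18−16=2.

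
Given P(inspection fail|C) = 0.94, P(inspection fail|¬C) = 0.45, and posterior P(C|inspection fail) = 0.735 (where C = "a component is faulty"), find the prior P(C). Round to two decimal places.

P(C) = 0.57

In odds form, posterior odds = prior odds × likelihood ratio, so prior odds = posterior odds ÷ LR.
Posterior odds = 0.735/(1−0.735) = 2.7736. LR = 0.94/0.45 = 2.0889.
Prior odds = 2.7736/2.0889 = 1.3278, so P(C) = 1.3278/(1+1.3278) ≈ 0.57.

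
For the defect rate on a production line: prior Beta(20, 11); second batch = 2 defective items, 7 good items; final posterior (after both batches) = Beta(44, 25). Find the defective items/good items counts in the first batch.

Sequential conjugate updates are equivalent to a single update on the pooled data, so total successes = posterior α − prior α and total failures = posterior β − prior β.
Total across both batches: 44−20=24 defective items, 25−11=14 good items.
Subtract the second batch: 24−2=22 defective items and 14−7=7 good items.

22 defective items and 7 good items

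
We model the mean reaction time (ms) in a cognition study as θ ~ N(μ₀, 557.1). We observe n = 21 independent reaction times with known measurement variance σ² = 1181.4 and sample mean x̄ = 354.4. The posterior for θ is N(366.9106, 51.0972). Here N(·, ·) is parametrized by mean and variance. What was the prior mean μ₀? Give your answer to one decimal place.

With known observation variance, the Normal–Normal posterior has precision τ_n = τ₀ + n/σ² and mean μ_n = (τ₀μ₀ + (n/σ²)x̄)/τ_n.
Here τ₀ = 1/557.1 = 0.001795 and τ_data = 21/1181.4 = 0.017776, so τ_n = 0.019571.
Rearranging for μ₀: μ₀ = (μ_n·τ_n − τ_data·x̄)/τ₀ = (366.9106·0.019571 − 0.017776·354.4) / 0.001795 = 0.880993/0.001795 ≈ 490.8.

μ₀ = 490.8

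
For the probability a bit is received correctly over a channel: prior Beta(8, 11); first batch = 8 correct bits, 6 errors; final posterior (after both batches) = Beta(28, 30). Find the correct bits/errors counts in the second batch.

Because Beta–binomial updating is additive in the counts, the combined data contributed (α_post−α_prior, β_post−β_prior) successes and failures.
Total across both batches: 28−8=20 correct bits, 30−11=19 errors.
Subtract the first batch: 20−8=12 correct bits and 19−6=13 errors.

12 correct bits and 13 errors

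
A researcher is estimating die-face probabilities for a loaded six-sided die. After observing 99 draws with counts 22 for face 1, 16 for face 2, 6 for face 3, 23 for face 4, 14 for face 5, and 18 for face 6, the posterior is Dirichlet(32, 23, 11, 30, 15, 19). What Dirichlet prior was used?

Dirichlet(10, 7, 5, 7, 1, 1)

For a Dirichlet(α) prior with multinomial counts c, the posterior is Dirichlet(α + c) componentwise.
Subtract each count from the matching posterior parameter: 32−22=10, 23−16=7, 11−6=5, 30−23=7, 15−14=1, 19−18=1.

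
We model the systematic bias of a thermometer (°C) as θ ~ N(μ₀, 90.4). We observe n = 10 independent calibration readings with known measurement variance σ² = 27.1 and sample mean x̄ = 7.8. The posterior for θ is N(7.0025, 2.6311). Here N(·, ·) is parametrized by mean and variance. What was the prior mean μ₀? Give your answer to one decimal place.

The posterior mean is a precision-weighted average: μ_n = (τ₀μ₀ + τ_data·x̄)/(τ₀+τ_data), with τ₀=1/σ₀² and τ_data=n/σ².
Here τ₀ = 1/90.4 = 0.011062 and τ_data = 10/27.1 = 0.369004, so τ_n = 0.380066.
Rearranging for μ₀: μ₀ = (μ_n·τ_n − τ_data·x̄)/τ₀ = (7.0025·0.380066 − 0.369004·7.8) / 0.011062 = -0.216819/0.011062 ≈ -19.6.

μ₀ = -19.6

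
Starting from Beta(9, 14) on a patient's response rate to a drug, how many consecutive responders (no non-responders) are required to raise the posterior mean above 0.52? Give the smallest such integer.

k = 7

After k responders and 0 non-responders the posterior is Beta(9+k, 14), with mean (9+k)/(9+14+k).
Set (9+k)/(23+k) > 0.52 and solve: k > (0.52·23 − 9)/(1 − 0.52) = 6.167.
The smallest integer exceeding 6.167 is 7.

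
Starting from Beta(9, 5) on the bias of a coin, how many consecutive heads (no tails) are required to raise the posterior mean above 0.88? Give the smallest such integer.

k = 28

After k heads and 0 tails the posterior is Beta(9+k, 5), with mean (9+k)/(9+5+k).
Set (9+k)/(14+k) > 0.88 and solve: k > (0.88·14 − 9)/(1 − 0.88) = 27.667.
The smallest integer exceeding 27.667 is 28, and checking k=28: (37)/(42) = 0.8810 > 0.88.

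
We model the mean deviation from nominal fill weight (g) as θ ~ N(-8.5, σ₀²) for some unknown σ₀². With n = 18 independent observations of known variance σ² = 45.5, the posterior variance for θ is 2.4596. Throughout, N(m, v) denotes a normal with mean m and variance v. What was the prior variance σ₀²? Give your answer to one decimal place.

Posterior precision equals prior precision plus data precision: 1/σ_n² = 1/σ₀² + n/σ².
So 1/σ₀² = 1/2.4596 − 18/45.5 = 0.406570 − 0.395604 = 0.010966.
Hence σ₀² = 1/0.010966 ≈ 91.2.

σ₀² = 91.2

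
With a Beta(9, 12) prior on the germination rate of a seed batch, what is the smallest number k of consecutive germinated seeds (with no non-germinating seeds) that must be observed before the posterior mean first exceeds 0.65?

After k germinated seeds and 0 non-germinating seeds the posterior is Beta(9+k, 12), with mean (9+k)/(9+12+k).
Set (9+k)/(21+k) > 0.65 and solve: k > (0.65·21 − 9)/(1 − 0.65) = 13.286.
The smallest integer exceeding 13.286 is 14, and checking k=14: (23)/(35) = 0.6571 > 0.65.

k = 14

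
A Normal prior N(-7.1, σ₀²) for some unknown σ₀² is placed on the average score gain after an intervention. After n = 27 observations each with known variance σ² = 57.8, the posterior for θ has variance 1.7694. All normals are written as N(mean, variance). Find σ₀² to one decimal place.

For the Normal–Normal model with known σ², precisions add: τ_n = τ₀ + n/σ².
So 1/σ₀² = 1/1.7694 − 27/57.8 = 0.565163 − 0.467128 = 0.098035.
Hence σ₀² = 1/0.098035 ≈ 10.2.

σ₀² = 10.2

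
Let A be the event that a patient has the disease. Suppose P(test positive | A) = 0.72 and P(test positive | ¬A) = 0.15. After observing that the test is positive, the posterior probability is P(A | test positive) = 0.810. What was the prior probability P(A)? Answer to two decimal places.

P(A) = 0.47

Bayes' rule in odds form gives O(A|E) = O(A)·[P(E|A)/P(E|¬A)], hence O(A) = O(A|E)/LR.
Posterior odds = 0.810/(1−0.810) = 4.2632. LR = 0.72/0.15 = 4.8000.
Prior odds = 4.2632/4.8000 = 0.8882, so P(A) = 0.8882/(1+0.8882) ≈ 0.47.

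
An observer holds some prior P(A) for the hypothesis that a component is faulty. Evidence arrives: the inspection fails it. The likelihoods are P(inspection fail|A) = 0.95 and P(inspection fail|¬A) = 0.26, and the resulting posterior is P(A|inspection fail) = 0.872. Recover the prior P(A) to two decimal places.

Bayes' rule in odds form gives O(A|E) = O(A)·[P(E|A)/P(E|¬A)], hence O(A) = O(A|E)/LR.
Posterior odds = 0.872/(1−0.872) = 6.8125. LR = 0.95/0.26 = 3.6538.
Prior odds = 6.8125/3.6538 = 1.8645, so P(A) = 1.8645/(1+1.8645) ≈ 0.65.

P(A) = 0.65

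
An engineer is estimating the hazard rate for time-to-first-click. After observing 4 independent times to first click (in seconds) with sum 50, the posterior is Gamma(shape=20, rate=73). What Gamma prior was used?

For an exponential likelihood with a Gamma(α, β) prior on the rate, n observations with total T give posterior Gamma(α+n, β+T).
So α = 20 − 4 = 16 and β = 73 − 50 = 23.

Gamma(shape=16, rate=23)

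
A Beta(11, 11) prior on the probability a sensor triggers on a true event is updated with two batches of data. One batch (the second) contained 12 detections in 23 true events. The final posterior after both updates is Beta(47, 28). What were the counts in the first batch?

24 detections and 6 misses

Sequential conjugate updates are equivalent to a single update on the pooled data, so total successes = posterior α − prior α and total failures = posterior β − prior β.
Total across both batches: 47−11=36 detections, 28−11=17 misses.
Subtract the second batch: 36−12=24 detections and 17−11=6 misses.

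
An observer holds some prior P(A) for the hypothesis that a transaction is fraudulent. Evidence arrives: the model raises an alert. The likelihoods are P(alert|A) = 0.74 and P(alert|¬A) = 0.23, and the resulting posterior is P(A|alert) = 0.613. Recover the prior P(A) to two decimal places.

P(A) = 0.33

In odds form, posterior odds = prior odds × likelihood ratio, so prior odds = posterior odds ÷ LR.
Posterior odds = 0.613/(1−0.613) = 1.5840. LR = 0.74/0.23 = 3.2174.
Prior odds = 1.5840/3.2174 = 0.4923, so P(A) = 0.4923/(1+0.4923) ≈ 0.33.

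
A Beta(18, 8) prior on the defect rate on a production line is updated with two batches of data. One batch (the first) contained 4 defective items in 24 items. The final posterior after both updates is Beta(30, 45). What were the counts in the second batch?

8 defective items and 17 good items

Sequential conjugate updates are equivalent to a single update on the pooled data, so total successes = posterior α − prior α and total failures = posterior β − prior β.
Total across both batches: 30−18=12 defective items, 45−8=37 good items.
Subtract the first batch: 12−4=8 defective items and 37−20=17 good items.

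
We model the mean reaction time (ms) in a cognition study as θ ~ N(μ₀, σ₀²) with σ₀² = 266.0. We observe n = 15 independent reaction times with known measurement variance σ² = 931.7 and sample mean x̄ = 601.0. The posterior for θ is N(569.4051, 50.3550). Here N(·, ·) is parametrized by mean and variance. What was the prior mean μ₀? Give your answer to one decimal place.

With known observation variance, the Normal–Normal posterior has precision τ_n = τ₀ + n/σ² and mean μ_n = (τ₀μ₀ + (n/σ²)x̄)/τ_n.
Here τ₀ = 1/266.0 = 0.003759 and τ_data = 15/931.7 = 0.016100, so τ_n = 0.019859.
Rearranging for μ₀: μ₀ = (μ_n·τ_n − τ_data·x̄)/τ₀ = (569.4051·0.019859 − 0.016100·601.0) / 0.003759 = 1.631716/0.003759 ≈ 434.1.

μ₀ = 434.1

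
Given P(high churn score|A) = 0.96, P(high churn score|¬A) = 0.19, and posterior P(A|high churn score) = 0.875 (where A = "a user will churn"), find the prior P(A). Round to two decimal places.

Bayes' rule in odds form gives O(A|E) = O(A)·[P(E|A)/P(E|¬A)], hence O(A) = O(A|E)/LR.
Posterior odds = 0.875/(1−0.875) = 7.0000. LR = 0.96/0.19 = 5.0526.
Prior odds = 7.0000/5.0526 = 1.3854, so P(A) = 1.3854/(1+1.3854) ≈ 0.58.

P(A) = 0.58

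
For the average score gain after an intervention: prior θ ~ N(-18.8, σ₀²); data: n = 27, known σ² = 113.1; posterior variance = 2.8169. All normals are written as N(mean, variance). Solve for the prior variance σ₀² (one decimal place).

σ₀² = 8.6

Posterior precision equals prior precision plus data precision: 1/σ_n² = 1/σ₀² + n/σ².
So 1/σ₀² = 1/2.8169 − 27/113.1 = 0.355000 − 0.238727 = 0.116273.
Hence σ₀² = 1/0.116273 ≈ 8.6.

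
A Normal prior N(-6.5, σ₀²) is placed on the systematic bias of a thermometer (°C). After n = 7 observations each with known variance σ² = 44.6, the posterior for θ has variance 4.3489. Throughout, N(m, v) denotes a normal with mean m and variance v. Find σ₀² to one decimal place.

σ₀² = 13.7

Posterior precision equals prior precision plus data precision: 1/σ_n² = 1/σ₀² + n/σ².
So 1/σ₀² = 1/4.3489 − 7/44.6 = 0.229943 − 0.156951 = 0.072992.
Hence σ₀² = 1/0.072992 ≈ 13.7.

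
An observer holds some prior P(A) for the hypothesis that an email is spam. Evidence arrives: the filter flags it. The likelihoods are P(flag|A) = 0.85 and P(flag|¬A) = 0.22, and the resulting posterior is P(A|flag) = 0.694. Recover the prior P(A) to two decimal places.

Bayes' rule in odds form gives O(A|E) = O(A)·[P(E|A)/P(E|¬A)], hence O(A) = O(A|E)/LR.
Posterior odds = 0.694/(1−0.694) = 2.2680. LR = 0.85/0.22 = 3.8636.
Prior odds = 2.2680/3.8636 = 0.5870, so P(A) = 0.5870/(1+0.5870) ≈ 0.37.

P(A) = 0.37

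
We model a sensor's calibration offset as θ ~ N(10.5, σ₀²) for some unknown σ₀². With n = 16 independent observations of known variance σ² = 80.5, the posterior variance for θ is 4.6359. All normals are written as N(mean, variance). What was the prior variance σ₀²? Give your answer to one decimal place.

For the Normal–Normal model with known σ², precisions add: τ_n = τ₀ + n/σ².
So 1/σ₀² = 1/4.6359 − 16/80.5 = 0.215708 − 0.198758 = 0.016950.
Hence σ₀² = 1/0.016950 ≈ 59.0.

σ₀² = 59.0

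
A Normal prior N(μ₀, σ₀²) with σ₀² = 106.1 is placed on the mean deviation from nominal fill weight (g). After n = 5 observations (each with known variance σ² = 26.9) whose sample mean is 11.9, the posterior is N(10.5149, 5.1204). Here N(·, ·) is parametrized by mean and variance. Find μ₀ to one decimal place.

With known observation variance, the Normal–Normal posterior has precision τ_n = τ₀ + n/σ² and mean μ_n = (τ₀μ₀ + (n/σ²)x̄)/τ_n.
Here τ₀ = 1/106.1 = 0.009425 and τ_data = 5/26.9 = 0.185874, so τ_n = 0.195299.
Rearranging for μ₀: μ₀ = (μ_n·τ_n − τ_data·x̄)/τ₀ = (10.5149·0.195299 − 0.185874·11.9) / 0.009425 = -0.158351/0.009425 ≈ -16.8.

μ₀ = -16.8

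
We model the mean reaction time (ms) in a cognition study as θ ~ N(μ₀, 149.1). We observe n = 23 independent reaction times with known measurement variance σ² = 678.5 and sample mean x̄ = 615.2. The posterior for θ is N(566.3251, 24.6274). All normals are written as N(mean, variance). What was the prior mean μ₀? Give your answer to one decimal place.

μ₀ = 319.3

The posterior mean is a precision-weighted average: μ_n = (τ₀μ₀ + τ_data·x̄)/(τ₀+τ_data), with τ₀=1/σ₀² and τ_data=n/σ².
Here τ₀ = 1/149.1 = 0.006707 and τ_data = 23/678.5 = 0.033898, so τ_n = 0.040605.
Rearranging for μ₀: μ₀ = (μ_n·τ_n − τ_data·x̄)/τ₀ = (566.3251·0.040605 − 0.033898·615.2) / 0.006707 = 2.141581/0.006707 ≈ 319.3.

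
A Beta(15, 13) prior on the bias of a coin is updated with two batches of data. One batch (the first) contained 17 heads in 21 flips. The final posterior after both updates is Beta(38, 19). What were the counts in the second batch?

6 heads and 2 tails

Because Beta–binomial updating is additive in the counts, the combined data contributed (α_post−α_prior, β_post−β_prior) successes and failures.
Total across both batches: 38−15=23 heads, 19−13=6 tails.
Subtract the first batch: 23−17=6 heads and 6−4=2 tails.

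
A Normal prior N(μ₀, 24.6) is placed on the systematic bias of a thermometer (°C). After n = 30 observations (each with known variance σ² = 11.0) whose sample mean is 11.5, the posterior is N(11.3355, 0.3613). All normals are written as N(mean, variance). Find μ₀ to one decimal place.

With known observation variance, the Normal–Normal posterior has precision τ_n = τ₀ + n/σ² and mean μ_n = (τ₀μ₀ + (n/σ²)x̄)/τ_n.
Here τ₀ = 1/24.6 = 0.040650 and τ_data = 30/11.0 = 2.727273, so τ_n = 2.767923.
Rearranging for μ₀: μ₀ = (μ_n·τ_n − τ_data·x̄)/τ₀ = (11.3355·2.767923 − 2.727273·11.5) / 0.040650 = 0.012152/0.040650 ≈ 0.3.

μ₀ = 0.3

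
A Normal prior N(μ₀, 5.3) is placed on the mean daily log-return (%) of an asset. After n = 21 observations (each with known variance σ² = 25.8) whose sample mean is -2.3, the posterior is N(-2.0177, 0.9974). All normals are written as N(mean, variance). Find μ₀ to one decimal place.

With known observation variance, the Normal–Normal posterior has precision τ_n = τ₀ + n/σ² and mean μ_n = (τ₀μ₀ + (n/σ²)x̄)/τ_n.
Here τ₀ = 1/5.3 = 0.188679 and τ_data = 21/25.8 = 0.813953, so τ_n = 1.002632.
Rearranging for μ₀: μ₀ = (μ_n·τ_n − τ_data·x̄)/τ₀ = (-2.0177·1.002632 − 0.813953·-2.3) / 0.188679 = -0.150919/0.188679 ≈ -0.8.

μ₀ = -0.8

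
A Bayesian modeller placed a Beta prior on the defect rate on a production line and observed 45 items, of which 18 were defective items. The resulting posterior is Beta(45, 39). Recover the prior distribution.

Beta(27, 12)

Under Beta–binomial conjugacy the posterior parameters are (a+s, b+f).
Subtract the data counts: 45−18=27, 39−27=12.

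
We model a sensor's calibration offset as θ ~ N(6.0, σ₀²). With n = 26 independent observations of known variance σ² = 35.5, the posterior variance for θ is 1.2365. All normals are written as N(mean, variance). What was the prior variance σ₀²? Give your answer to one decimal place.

For the Normal–Normal model with known σ², precisions add: τ_n = τ₀ + n/σ².
So 1/σ₀² = 1/1.2365 − 26/35.5 = 0.808734 − 0.732394 = 0.076340.
Hence σ₀² = 1/0.076340 ≈ 13.1.

σ₀² = 13.1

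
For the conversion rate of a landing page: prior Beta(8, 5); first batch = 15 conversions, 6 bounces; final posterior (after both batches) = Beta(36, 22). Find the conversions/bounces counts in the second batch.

Because Beta–binomial updating is additive in the counts, the combined data contributed (α_post−α_prior, β_post−β_prior) successes and failures.
Total across both batches: 36−8=28 conversions, 22−5=17 bounces.
Subtract the first batch: 28−15=13 conversions and 17−6=11 bounces.

13 conversions and 11 bounces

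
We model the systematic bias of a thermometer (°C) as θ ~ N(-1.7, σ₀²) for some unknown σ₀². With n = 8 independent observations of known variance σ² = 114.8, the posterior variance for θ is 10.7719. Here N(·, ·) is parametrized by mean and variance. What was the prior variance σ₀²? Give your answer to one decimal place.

Posterior precision equals prior precision plus data precision: 1/σ_n² = 1/σ₀² + n/σ².
So 1/σ₀² = 1/10.7719 − 8/114.8 = 0.092834 − 0.069686 = 0.023148.
Hence σ₀² = 1/0.023148 ≈ 43.2.

σ₀² = 43.2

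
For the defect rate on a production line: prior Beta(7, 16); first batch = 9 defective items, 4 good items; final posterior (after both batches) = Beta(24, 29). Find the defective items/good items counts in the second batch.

8 defective items and 9 good items

Because Beta–binomial updating is additive in the counts, the combined data contributed (α_post−α_prior, β_post−β_prior) successes and failures.
Total across both batches: 24−7=17 defective items, 29−16=13 good items.
Subtract the first batch: 17−9=8 defective items and 13−4=9 good items.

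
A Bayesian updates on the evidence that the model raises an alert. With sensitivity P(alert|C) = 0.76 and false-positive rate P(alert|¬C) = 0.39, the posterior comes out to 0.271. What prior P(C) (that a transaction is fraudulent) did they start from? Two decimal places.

P(C) = 0.16

In odds form, posterior odds = prior odds × likelihood ratio, so prior odds = posterior odds ÷ LR.
Posterior odds = 0.271/(1−0.271) = 0.3717. LR = 0.76/0.39 = 1.9487.
Prior odds = 0.3717/1.9487 = 0.1907, so P(C) = 0.1907/(1+0.1907) ≈ 0.16.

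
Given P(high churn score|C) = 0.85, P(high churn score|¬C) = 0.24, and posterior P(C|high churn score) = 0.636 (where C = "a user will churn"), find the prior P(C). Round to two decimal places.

In odds form, posterior odds = prior odds × likelihood ratio, so prior odds = posterior odds ÷ LR.
Posterior odds = 0.636/(1−0.636) = 1.7473. LR = 0.85/0.24 = 3.5417.
Prior odds = 1.7473/3.5417 = 0.4934, so P(C) = 0.4934/(1+0.4934) ≈ 0.33.

P(C) = 0.33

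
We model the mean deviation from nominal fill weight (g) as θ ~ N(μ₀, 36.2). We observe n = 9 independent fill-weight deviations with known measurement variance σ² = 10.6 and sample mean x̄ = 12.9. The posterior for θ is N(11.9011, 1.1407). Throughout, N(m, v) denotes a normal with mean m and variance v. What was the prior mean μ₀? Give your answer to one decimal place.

μ₀ = -18.8

With known observation variance, the Normal–Normal posterior has precision τ_n = τ₀ + n/σ² and mean μ_n = (τ₀μ₀ + (n/σ²)x̄)/τ_n.
Here τ₀ = 1/36.2 = 0.027624 and τ_data = 9/10.6 = 0.849057, so τ_n = 0.876681.
Rearranging for μ₀: μ₀ = (μ_n·τ_n − τ_data·x̄)/τ₀ = (11.9011·0.876681 − 0.849057·12.9) / 0.027624 = -0.519367/0.027624 ≈ -18.8.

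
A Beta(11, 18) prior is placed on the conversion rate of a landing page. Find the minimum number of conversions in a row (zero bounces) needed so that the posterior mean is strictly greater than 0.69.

k = 30

After k conversions and 0 bounces the posterior is Beta(11+k, 18), with mean (11+k)/(11+18+k).
Set (11+k)/(29+k) > 0.69 and solve: k > (0.69·29 − 11)/(1 − 0.69) = 29.065.
The smallest integer exceeding 29.065 is 30, and checking k=30: (41)/(59) = 0.6949 > 0.69.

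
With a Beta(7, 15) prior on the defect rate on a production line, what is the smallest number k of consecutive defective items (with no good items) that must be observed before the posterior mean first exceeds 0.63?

k = 19

After k defective items and 0 good items the posterior is Beta(7+k, 15), with mean (7+k)/(7+15+k).
Set (7+k)/(22+k) > 0.63 and solve: k > (0.63·22 − 7)/(1 − 0.63) = 18.541.
The smallest integer exceeding 18.541 is 19, and checking k=19: (26)/(41) = 0.6341 > 0.63.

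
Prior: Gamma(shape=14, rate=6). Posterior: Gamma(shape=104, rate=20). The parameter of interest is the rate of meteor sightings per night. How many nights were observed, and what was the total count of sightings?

n = 14 nights with total 90 sightings

Gamma–Poisson conjugacy: posterior shape = α + Σxᵢ, posterior rate = β + n.
Matching: Σxᵢ = 104 − 14 = 90 and n = 20 − 6 = 14.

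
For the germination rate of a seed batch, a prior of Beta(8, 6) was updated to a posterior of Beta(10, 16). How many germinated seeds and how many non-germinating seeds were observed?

Beta is conjugate to the binomial likelihood: posterior = Beta(a+s, b+f).
Match parameters: s=10−8=2, f=16−6=10.

2 germinated seeds and 10 non-germinating seeds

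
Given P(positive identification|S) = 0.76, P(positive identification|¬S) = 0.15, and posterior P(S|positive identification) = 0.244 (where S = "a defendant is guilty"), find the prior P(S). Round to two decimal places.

Bayes' rule in odds form gives O(S|E) = O(S)·[P(E|S)/P(E|¬S)], hence O(S) = O(S|E)/LR.
Posterior odds = 0.244/(1−0.244) = 0.3228. LR = 0.76/0.15 = 5.0667.
Prior odds = 0.3228/5.0667 = 0.0637, so P(S) = 0.0637/(1+0.0637) ≈ 0.06.

P(S) = 0.06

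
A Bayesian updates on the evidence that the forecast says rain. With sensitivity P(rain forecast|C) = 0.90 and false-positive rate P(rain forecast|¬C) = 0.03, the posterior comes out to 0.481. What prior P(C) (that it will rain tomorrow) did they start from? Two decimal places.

Bayes' rule in odds form gives O(C|E) = O(C)·[P(E|C)/P(E|¬C)], hence O(C) = O(C|E)/LR.
Posterior odds = 0.481/(1−0.481) = 0.9268. LR = 0.90/0.03 = 30.0000.
Prior odds = 0.9268/30.0000 = 0.0309, so P(C) = 0.0309/(1+0.0309) ≈ 0.03.

P(C) = 0.03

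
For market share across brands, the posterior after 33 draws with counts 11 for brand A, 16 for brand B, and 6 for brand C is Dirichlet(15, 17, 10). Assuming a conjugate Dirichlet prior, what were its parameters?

For a Dirichlet(α) prior with multinomial counts c, the posterior is Dirichlet(α + c) componentwise.
Subtract each count from the matching posterior parameter: 15−11=4, 17−16=1, 10−6=4.

Dirichlet(4, 1, 4)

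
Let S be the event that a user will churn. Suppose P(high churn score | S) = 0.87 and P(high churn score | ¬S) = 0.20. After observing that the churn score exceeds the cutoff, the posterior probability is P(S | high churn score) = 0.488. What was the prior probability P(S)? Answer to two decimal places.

In odds form, posterior odds = prior odds × likelihood ratio, so prior odds = posterior odds ÷ LR.
Posterior odds = 0.488/(1−0.488) = 0.9531. LR = 0.87/0.20 = 4.3500.
Prior odds = 0.9531/4.3500 = 0.2191, so P(S) = 0.2191/(1+0.2191) ≈ 0.18.

P(S) = 0.18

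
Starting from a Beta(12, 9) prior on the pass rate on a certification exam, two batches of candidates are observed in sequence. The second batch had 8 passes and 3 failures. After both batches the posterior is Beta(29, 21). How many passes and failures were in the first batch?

Because Beta–binomial updating is additive in the counts, the combined data contributed (α_post−α_prior, β_post−β_prior) successes and failures.
Total across both batches: 29−12=17 passes, 21−9=12 failures.
Subtract the second batch: 17−8=9 passes and 12−3=9 failures.

9 passes and 9 failures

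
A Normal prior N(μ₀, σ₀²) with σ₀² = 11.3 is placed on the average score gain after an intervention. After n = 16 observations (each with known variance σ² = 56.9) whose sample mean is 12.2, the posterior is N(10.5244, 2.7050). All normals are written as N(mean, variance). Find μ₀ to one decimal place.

With known observation variance, the Normal–Normal posterior has precision τ_n = τ₀ + n/σ² and mean μ_n = (τ₀μ₀ + (n/σ²)x̄)/τ_n.
Here τ₀ = 1/11.3 = 0.088496 and τ_data = 16/56.9 = 0.281195, so τ_n = 0.369691.
Rearranging for μ₀: μ₀ = (μ_n·τ_n − τ_data·x̄)/τ₀ = (10.5244·0.369691 − 0.281195·12.2) / 0.088496 = 0.460197/0.088496 ≈ 5.2.

μ₀ = 5.2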